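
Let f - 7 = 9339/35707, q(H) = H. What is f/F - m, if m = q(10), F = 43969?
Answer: -15699751542/1570001083 ≈ -9.9998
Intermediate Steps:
f = 259288/35707 (f = 7 + 9339/35707 = 259288/35707 ≈ 7.2615)
m = 10
f/F - m = (259288/35707)/43969 - 1*10 = (259288/35707)*(1/43969) - 10 = 259288/1570001083 - 10 = -15699751542/1570001083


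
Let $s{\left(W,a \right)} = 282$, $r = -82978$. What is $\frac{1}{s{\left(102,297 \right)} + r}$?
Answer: $- \frac{1}{82696} \approx -1.2092 \cdot 10^{-5}$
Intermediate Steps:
$\frac{1}{s{\left(102,297 \right)} + r} = \frac{1}{282 - 82978} = \frac{1}{-82696} = - \frac{1}{82696}$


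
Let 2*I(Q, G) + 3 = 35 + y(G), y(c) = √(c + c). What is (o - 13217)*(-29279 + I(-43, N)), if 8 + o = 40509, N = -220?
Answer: -798411692 + 27284*I*√110 ≈ -7.9841e+8 + 2.8616e+5*I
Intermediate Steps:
o = 40501 (o = -8 + 40509 = 40501)
y(c) = √2*√c (y(c) = √(2*c) = √2*√c)
I(Q, G) = 16 + √2*√G/2 (I(Q, G) = -3/2 + (35 + √2*√G)/2 = -3/2 + (35/2 + √2*√G/2) = 16 + √2*√G/2)
(o - 13217)*(-29279 + I(-43, N)) = (40501 - 13217)*(-29279 + (16 + √2*√(-220)/2)) = 27284*(-29279 + (16 + √2*(2*I*√55)/2)) = 27284*(-29279 + (16 + I*√110)) = 27284*(-29263 + I*√110) = -798411692 + 27284*I*√110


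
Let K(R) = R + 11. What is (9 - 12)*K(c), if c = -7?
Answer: -12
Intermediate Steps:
K(R) = 11 + R
(9 - 12)*K(c) = (9 - 12)*(11 - 7) = -3*4 = -12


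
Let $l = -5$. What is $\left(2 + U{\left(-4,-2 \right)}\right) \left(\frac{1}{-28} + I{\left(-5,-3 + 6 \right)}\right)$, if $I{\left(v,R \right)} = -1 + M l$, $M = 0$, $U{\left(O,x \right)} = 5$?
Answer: $- \frac{29}{4} \approx -7.25$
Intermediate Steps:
$I{\left(v,R \right)} = -1$ ($I{\left(v,R \right)} = -1 + 0 \left(-5\right) = -1 + 0 = -1$)
$\left(2 + U{\left(-4,-2 \right)}\right) \left(\frac{1}{-28} + I{\left(-5,-3 + 6 \right)}\right) = \left(2 + 5\right) \left(\frac{1}{-28} - 1\right) = 7 \left(- \frac{1}{28} - 1\right) = 7 \left(- \frac{29}{28}\right) = - \frac{29}{4}$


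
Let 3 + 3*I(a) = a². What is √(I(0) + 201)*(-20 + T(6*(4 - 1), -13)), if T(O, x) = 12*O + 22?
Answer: 2180*√2 ≈ 3083.0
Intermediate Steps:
I(a) = -1 + a²/3
T(O, x) = 22 + 12*O
√(I(0) + 201)*(-20 + T(6*(4 - 1), -13)) = √((-1 + (⅓)*0²) + 201)*(-20 + (22 + 12*(6*(4 - 1)))) = √((-1 + (⅓)*0) + 201)*(-20 + (22 + 12*(6*3))) = √((-1 + 0) + 201)*(-20 + (22 + 12*18)) = √(-1 + 201)*(-20 + (22 + 216)) = √200*(-20 + 238) = (10*√2)*218 = 2180*√2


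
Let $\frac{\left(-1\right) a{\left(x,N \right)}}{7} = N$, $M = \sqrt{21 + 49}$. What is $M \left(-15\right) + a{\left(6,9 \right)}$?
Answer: $-63 - 15 \sqrt{70} \approx -188.5$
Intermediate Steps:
$M = \sqrt{70} \approx 8.3666$
$a{\left(x,N \right)} = - 7 N$
$M \left(-15\right) + a{\left(6,9 \right)} = \sqrt{70} \left(-15\right) - 63 = - 15 \sqrt{70} - 63 = -63 - 15 \sqrt{70}$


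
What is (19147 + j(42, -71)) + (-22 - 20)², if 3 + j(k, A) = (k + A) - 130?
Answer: 20749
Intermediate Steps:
j(k, A) = -133 + A + k (j(k, A) = -3 + ((k + A) - 130) = -3 + ((A + k) - 130) = -3 + (-130 + A + k) = -133 + A + k)
(19147 + j(42, -71)) + (-22 - 20)² = (19147 + (-133 - 71 + 42)) + (-22 - 20)² = (19147 - 162) + (-42)² = 18985 + 1764 = 20749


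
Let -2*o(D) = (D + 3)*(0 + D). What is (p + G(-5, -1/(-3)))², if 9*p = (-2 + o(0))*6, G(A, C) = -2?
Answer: 100/9 ≈ 11.111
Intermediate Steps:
o(D) = -D*(3 + D)/2 (o(D) = -(D + 3)*(0 + D)/2 = -(3 + D)*D/2 = -D*(3 + D)/2)
p = -4/3 (p = ((-2 - ½*0*(3 + 0))*6)/9 = ((-2 - ½*0*3)*6)/9 = ((-2 + 0)*6)/9 = (-2*6)/9 = (⅑)*(-12) = -4/3 ≈ -1.3333)
(p + G(-5, -1/(-3)))² = (-4/3 - 2)² = (-10/3)² = 100/9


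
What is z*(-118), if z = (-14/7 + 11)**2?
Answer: -9558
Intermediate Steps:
z = 81 (z = (-14*1/7 + 11)**2 = (-2 + 11)**2 = 9**2 = 81)
z*(-118) = 81*(-118) = -9558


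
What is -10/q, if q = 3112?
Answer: -5/1556 ≈ -0.0032134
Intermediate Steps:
-10/q = -10/3112 = (1/3112)*(-10) = -5/1556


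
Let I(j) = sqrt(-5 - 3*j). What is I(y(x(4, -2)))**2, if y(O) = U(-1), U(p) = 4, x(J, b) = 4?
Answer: -17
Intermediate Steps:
y(O) = 4
I(y(x(4, -2)))**2 = (sqrt(-5 - 3*4))**2 = (sqrt(-5 - 12))**2 = (sqrt(-17))**2 = (I*sqrt(17))**2 = -17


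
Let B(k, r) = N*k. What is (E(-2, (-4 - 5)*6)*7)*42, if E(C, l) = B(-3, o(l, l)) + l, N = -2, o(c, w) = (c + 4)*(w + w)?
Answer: -14112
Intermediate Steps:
o(c, w) = 2*w*(4 + c) (o(c, w) = (4 + c)*(2*w) = 2*w*(4 + c))
B(k, r) = -2*k
E(C, l) = 6 + l (E(C, l) = -2*(-3) + l = 6 + l)
(E(-2, (-4 - 5)*6)*7)*42 = ((6 + (-4 - 5)*6)*7)*42 = ((6 - 9*6)*7)*42 = ((6 - 54)*7)*42 = -48*7*42 = -336*42 = -14112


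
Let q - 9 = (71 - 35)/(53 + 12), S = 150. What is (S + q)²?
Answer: 107557641/4225 ≈ 25457.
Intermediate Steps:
q = 621/65 (q = 9 + (71 - 35)/(53 + 12) = 9 + 36/65 = 621/65 ≈ 9.5538)
(S + q)² = (150 + 621/65)² = (10371/65)² = 107557641/4225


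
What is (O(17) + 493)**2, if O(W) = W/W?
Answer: 244036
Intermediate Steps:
O(W) = 1
(O(17) + 493)**2 = (1 + 493)**2 = 494**2 = 244036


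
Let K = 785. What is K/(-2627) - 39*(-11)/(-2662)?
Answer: -292423/635734 ≈ -0.45998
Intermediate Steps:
K/(-2627) - 39*(-11)/(-2662) = 785/(-2627) - 39*(-11)/(-2662) = 785*(-1/2627) + 429*(-1/2662) = -785/2627 - 39/242 = -292423/635734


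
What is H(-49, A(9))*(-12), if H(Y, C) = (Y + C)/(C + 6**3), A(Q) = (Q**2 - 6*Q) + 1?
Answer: 63/61 ≈ 1.0328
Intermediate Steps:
A(Q) = 1 + Q**2 - 6*Q
H(Y, C) = (C + Y)/(216 + C) (H(Y, C) = (C + Y)/(C + 216) = (C + Y)/(216 + C))
H(-49, A(9))*(-12) = (((1 + 9**2 - 6*9) - 49)/(216 + (1 + 9**2 - 6*9)))*(-12) = (((1 + 81 - 54) - 49)/(216 + (1 + 81 - 54)))*(-12) = ((28 - 49)/(216 + 28))*(-12) = (-21/244)*(-12) = ((1/244)*(-21))*(-12) = -21/244*(-12) = 63/61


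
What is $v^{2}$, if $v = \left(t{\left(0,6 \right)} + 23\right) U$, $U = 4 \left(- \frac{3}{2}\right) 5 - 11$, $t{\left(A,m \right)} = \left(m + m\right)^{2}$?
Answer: $46881409$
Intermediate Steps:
$t{\left(A,m \right)} = 4 m^{2}$ ($t{\left(A,m \right)} = \left(2 m\right)^{2} = 4 m^{2}$)
$U = -41$ ($U = 4 \left(\left(-3\right) \frac{1}{2}\right) 5 - 11 = 4 \left(- \frac{3}{2}\right) 5 - 11 = \left(-6\right) 5 - 11 = -30 - 11 = -41$)
$v = -6847$ ($v = \left(4 \cdot 6^{2} + 23\right) \left(-41\right) = \left(4 \cdot 36 + 23\right) \left(-41\right) = \left(144 + 23\right) \left(-41\right) = 167 \left(-41\right) = -6847$)
$v^{2} = \left(-6847\right)^{2} = 46881409$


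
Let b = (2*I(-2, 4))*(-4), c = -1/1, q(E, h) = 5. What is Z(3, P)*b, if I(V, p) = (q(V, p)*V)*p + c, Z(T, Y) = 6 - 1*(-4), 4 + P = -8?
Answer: 3280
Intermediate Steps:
c = -1 (c = -1*1 = -1)
P = -12 (P = -4 - 8 = -12)
Z(T, Y) = 10 (Z(T, Y) = 6 + 4 = 10)
I(V, p) = -1 + 5*V*p (I(V, p) = (5*V)*p - 1 = 5*V*p - 1 = -1 + 5*V*p)
b = 328 (b = (2*(-1 + 5*(-2)*4))*(-4) = (2*(-1 - 40))*(-4) = (2*(-41))*(-4) = -82*(-4) = 328)
Z(3, P)*b = 10*328 = 3280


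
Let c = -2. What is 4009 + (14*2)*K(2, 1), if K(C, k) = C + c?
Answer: 4009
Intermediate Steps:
K(C, k) = -2 + C (K(C, k) = C - 2 = -2 + C)
4009 + (14*2)*K(2, 1) = 4009 + (14*2)*(-2 + 2) = 4009 + 28*0 = 4009 + 0 = 4009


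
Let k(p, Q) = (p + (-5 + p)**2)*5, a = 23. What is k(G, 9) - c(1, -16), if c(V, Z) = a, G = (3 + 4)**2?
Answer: 9902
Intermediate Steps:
G = 49 (G = 7**2 = 49)
k(p, Q) = 5*p + 5*(-5 + p)**2
c(V, Z) = 23
k(G, 9) - c(1, -16) = (5*49 + 5*(-5 + 49)**2) - 1*23 = (245 + 5*44**2) - 23 = (245 + 5*1936) - 23 = (245 + 9680) - 23 = 9925 - 23 = 9902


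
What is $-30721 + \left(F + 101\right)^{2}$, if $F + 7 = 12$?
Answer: $-19485$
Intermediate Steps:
$F = 5$ ($F = -7 + 12 = 5$)
$-30721 + \left(F + 101\right)^{2} = -30721 + \left(5 + 101\right)^{2} = -30721 + 106^{2} = -30721 + 11236 = -19485$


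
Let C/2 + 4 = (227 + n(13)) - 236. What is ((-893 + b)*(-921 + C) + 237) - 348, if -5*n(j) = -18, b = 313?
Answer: 544973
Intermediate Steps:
n(j) = 18/5 (n(j) = -⅕*(-18) = 18/5)
C = -94/5 (C = -8 + 2*((227 + 18/5) - 236) = -8 + 2*(1153/5 - 236) = -8 + 2*(-27/5) = -8 - 54/5 = -94/5 ≈ -18.800)
((-893 + b)*(-921 + C) + 237) - 348 = ((-893 + 313)*(-921 - 94/5) + 237) - 348 = (-580*(-4699/5) + 237) - 348 = (545084 + 237) - 348 = 545321 - 348 = 544973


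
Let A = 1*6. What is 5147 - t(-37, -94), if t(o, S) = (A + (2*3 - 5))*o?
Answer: 5406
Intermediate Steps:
A = 6
t(o, S) = 7*o (t(o, S) = (6 + (2*3 - 5))*o = (6 + (6 - 5))*o = (6 + 1)*o = 7*o)
5147 - t(-37, -94) = 5147 - 7*(-37) = 5147 - 1*(-259) = 5147 + 259 = 5406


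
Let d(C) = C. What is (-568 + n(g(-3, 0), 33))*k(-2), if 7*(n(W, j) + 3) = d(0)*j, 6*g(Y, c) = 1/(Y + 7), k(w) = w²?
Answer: -2284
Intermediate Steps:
g(Y, c) = 1/(6*(7 + Y)) (g(Y, c) = 1/(6*(Y + 7)) = 1/(6*(7 + Y)))
n(W, j) = -3 (n(W, j) = -3 + (0*j)/7 = -3 + (⅐)*0 = -3 + 0 = -3)
(-568 + n(g(-3, 0), 33))*k(-2) = (-568 - 3)*(-2)² = -571*4 = -2284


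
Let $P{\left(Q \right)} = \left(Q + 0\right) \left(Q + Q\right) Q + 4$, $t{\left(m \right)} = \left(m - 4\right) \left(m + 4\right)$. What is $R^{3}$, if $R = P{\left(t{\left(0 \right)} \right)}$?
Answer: $-548950900672$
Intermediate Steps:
$t{\left(m \right)} = \left(-4 + m\right) \left(4 + m\right)$
$P{\left(Q \right)} = 4 + 2 Q^{3}$ ($P{\left(Q \right)} = Q 2 Q Q + 4 = 2 Q^{2} Q + 4 = 2 Q^{3} + 4 = 4 + 2 Q^{3}$)
$R = -8188$ ($R = 4 + 2 \left(-16 + 0^{2}\right)^{3} = 4 + 2 \left(-16 + 0\right)^{3} = 4 + 2 \left(-16\right)^{3} = 4 + 2 \left(-4096\right) = 4 - 8192 = -8188$)
$R^{3} = \left(-8188\right)^{3} = -548950900672$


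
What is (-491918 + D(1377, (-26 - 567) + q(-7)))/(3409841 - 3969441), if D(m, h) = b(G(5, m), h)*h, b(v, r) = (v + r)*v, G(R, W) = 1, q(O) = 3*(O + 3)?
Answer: 63249/279800 ≈ 0.22605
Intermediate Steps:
q(O) = 9 + 3*O (q(O) = 3*(3 + O) = 9 + 3*O)
b(v, r) = v*(r + v) (b(v, r) = (r + v)*v = v*(r + v))
D(m, h) = h*(1 + h) (D(m, h) = (1*(h + 1))*h = (1*(1 + h))*h = (1 + h)*h = h*(1 + h))
(-491918 + D(1377, (-26 - 567) + q(-7)))/(3409841 - 3969441) = (-491918 + ((-26 - 567) + (9 + 3*(-7)))*(1 + ((-26 - 567) + (9 + 3*(-7)))))/(3409841 - 3969441) = (-491918 + (-593 + (9 - 21))*(1 + (-593 + (9 - 21))))/(-559600) = (-491918 + (-593 - 12)*(1 + (-593 - 12)))*(-1/559600) = (-491918 - 605*(1 - 605))*(-1/559600) = (-491918 - 605*(-604))*(-1/559600) = (-491918 + 365420)*(-1/559600) = -126498*(-1/559600) = 63249/279800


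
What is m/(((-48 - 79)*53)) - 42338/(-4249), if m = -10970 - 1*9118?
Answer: 370330990/28600019 ≈ 12.949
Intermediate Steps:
m = -20088 (m = -10970 - 9118 = -20088)
m/(((-48 - 79)*53)) - 42338/(-4249) = -20088*1/(53*(-48 - 79)) - 42338/(-4249) = -20088/((-127*53)) - 42338*(-1/4249) = -20088/(-6731) + 42338/4249 = -20088*(-1/6731) + 42338/4249 = 20088/6731 + 42338/4249 = 370330990/28600019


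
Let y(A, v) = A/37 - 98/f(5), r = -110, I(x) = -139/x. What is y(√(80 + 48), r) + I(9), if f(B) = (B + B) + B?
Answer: -989/45 + 8*√2/37 ≈ -21.672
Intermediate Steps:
f(B) = 3*B (f(B) = 2*B + B = 3*B)
y(A, v) = -98/15 + A/37 (y(A, v) = A/37 - 98/(3*5) = A*(1/37) - 98/15 = A/37 - 98*1/15 = A/37 - 98/15 = -98/15 + A/37)
y(√(80 + 48), r) + I(9) = (-98/15 + √(80 + 48)/37) - 139/9 = (-98/15 + √128/37) - 139*⅑ = (-98/15 + (8*√2)/37) - 139/9 = (-98/15 + 8*√2/37) - 139/9 = -989/45 + 8*√2/37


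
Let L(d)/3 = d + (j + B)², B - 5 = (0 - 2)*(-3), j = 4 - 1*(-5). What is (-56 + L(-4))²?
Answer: 1281424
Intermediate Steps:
j = 9 (j = 4 + 5 = 9)
B = 11 (B = 5 + (0 - 2)*(-3) = 5 - 2*(-3) = 5 + 6 = 11)
L(d) = 1200 + 3*d (L(d) = 3*(d + (9 + 11)²) = 3*(d + 20²) = 3*(d + 400) = 3*(400 + d) = 1200 + 3*d)
(-56 + L(-4))² = (-56 + (1200 + 3*(-4)))² = (-56 + (1200 - 12))² = (-56 + 1188)² = 1132² = 1281424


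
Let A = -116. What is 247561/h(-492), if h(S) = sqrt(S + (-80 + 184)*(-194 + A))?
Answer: -247561*I*sqrt(167)/2338 ≈ -1368.3*I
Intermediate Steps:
h(S) = sqrt(-32240 + S) (h(S) = sqrt(S + (-80 + 184)*(-194 - 116)) = sqrt(S + 104*(-310)) = sqrt(S - 32240) = sqrt(-32240 + S))
247561/h(-492) = 247561/(sqrt(-32240 - 492)) = 247561/(sqrt(-32732)) = 247561/((14*I*sqrt(167))) = 247561*(-I*sqrt(167)/2338) = -247561*I*sqrt(167)/2338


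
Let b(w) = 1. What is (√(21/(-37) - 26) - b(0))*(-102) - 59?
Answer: 43 - 102*I*√36371/37 ≈ 43.0 - 525.75*I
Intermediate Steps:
(√(21/(-37) - 26) - b(0))*(-102) - 59 = (√(21/(-37) - 26) - 1*1)*(-102) - 59 = (√(21*(-1/37) - 26) - 1)*(-102) - 59 = (√(-21/37 - 26) - 1)*(-102) - 59 = (√(-983/37) - 1)*(-102) - 59 = (I*√36371/37 - 1)*(-102) - 59 = (-1 + I*√36371/37)*(-102) - 59 = (102 - 102*I*√36371/37) - 59 = 43 - 102*I*√36371/37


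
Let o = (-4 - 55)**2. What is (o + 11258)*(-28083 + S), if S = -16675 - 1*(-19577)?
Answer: -371142759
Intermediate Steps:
S = 2902 (S = -16675 + 19577 = 2902)
o = 3481 (o = (-59)**2 = 3481)
(o + 11258)*(-28083 + S) = (3481 + 11258)*(-28083 + 2902) = 14739*(-25181) = -371142759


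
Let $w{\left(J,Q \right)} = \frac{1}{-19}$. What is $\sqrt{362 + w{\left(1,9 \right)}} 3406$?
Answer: $\frac{78338 \sqrt{247}}{19} \approx 64799.0$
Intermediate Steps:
$w{\left(J,Q \right)} = - \frac{1}{19}$
$\sqrt{362 + w{\left(1,9 \right)}} 3406 = \sqrt{362 - \frac{1}{19}} \cdot 3406 = \sqrt{\frac{6877}{19}} \cdot 3406 = \frac{23 \sqrt{247}}{19} \cdot 3406 = \frac{78338 \sqrt{247}}{19}$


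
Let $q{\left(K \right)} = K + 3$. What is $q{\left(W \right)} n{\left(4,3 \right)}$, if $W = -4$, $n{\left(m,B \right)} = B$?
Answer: $-3$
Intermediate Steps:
$q{\left(K \right)} = 3 + K$
$q{\left(W \right)} n{\left(4,3 \right)} = \left(3 - 4\right) 3 = \left(-1\right) 3 = -3$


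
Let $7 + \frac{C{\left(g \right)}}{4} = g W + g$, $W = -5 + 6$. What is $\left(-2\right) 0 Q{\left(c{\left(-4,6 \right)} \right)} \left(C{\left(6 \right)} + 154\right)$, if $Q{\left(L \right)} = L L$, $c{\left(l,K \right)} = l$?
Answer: $0$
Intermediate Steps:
$W = 1$
$Q{\left(L \right)} = L^{2}$
$C{\left(g \right)} = -28 + 8 g$ ($C{\left(g \right)} = -28 + 4 \left(g 1 + g\right) = -28 + 4 \left(g + g\right) = -28 + 4 \cdot 2 g = -28 + 8 g$)
$\left(-2\right) 0 Q{\left(c{\left(-4,6 \right)} \right)} \left(C{\left(6 \right)} + 154\right) = \left(-2\right) 0 \left(-4\right)^{2} \left(\left(-28 + 8 \cdot 6\right) + 154\right) = 0 \cdot 16 \left(\left(-28 + 48\right) + 154\right) = 0 \left(20 + 154\right) = 0 \cdot 174 = 0$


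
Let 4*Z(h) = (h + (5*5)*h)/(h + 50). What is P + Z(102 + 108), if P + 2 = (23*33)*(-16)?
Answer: -48563/4 ≈ -12141.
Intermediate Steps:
Z(h) = 13*h/(2*(50 + h)) (Z(h) = ((h + (5*5)*h)/(h + 50))/4 = ((h + 25*h)/(50 + h))/4 = ((26*h)/(50 + h))/4 = (26*h/(50 + h))/4 = 13*h/(2*(50 + h)))
P = -12146 (P = -2 + (23*33)*(-16) = -2 + 759*(-16) = -2 - 12144 = -12146)
P + Z(102 + 108) = -12146 + 13*(102 + 108)/(2*(50 + (102 + 108))) = -12146 + (13/2)*210/(50 + 210) = -12146 + (13/2)*210/260 = -12146 + (13/2)*210*(1/260) = -12146 + 21/4 = -48563/4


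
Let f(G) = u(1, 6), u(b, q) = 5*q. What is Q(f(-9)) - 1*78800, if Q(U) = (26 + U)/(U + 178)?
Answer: -2048793/26 ≈ -78800.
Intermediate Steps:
f(G) = 30 (f(G) = 5*6 = 30)
Q(U) = (26 + U)/(178 + U)
Q(f(-9)) - 1*78800 = (26 + 30)/(178 + 30) - 1*78800 = 56/208 - 78800 = (1/208)*56 - 78800 = 7/26 - 78800 = -2048793/26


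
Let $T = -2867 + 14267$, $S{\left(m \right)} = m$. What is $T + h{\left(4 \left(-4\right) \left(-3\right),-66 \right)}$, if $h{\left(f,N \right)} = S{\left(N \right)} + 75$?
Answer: $11409$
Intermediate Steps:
$h{\left(f,N \right)} = 75 + N$ ($h{\left(f,N \right)} = N + 75 = 75 + N$)
$T = 11400$
$T + h{\left(4 \left(-4\right) \left(-3\right),-66 \right)} = 11400 + \left(75 - 66\right) = 11400 + 9 = 11409$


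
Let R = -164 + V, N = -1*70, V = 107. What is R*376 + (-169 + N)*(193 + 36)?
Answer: -76163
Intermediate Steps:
N = -70
R = -57 (R = -164 + 107 = -57)
R*376 + (-169 + N)*(193 + 36) = -57*376 + (-169 - 70)*(193 + 36) = -21432 - 239*229 = -21432 - 54731 = -76163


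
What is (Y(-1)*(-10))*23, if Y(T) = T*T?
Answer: -230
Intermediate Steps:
Y(T) = T²
(Y(-1)*(-10))*23 = ((-1)²*(-10))*23 = (1*(-10))*23 = -10*23 = -230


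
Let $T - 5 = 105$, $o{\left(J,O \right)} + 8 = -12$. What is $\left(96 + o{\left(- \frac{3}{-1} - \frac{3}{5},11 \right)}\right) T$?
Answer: $8360$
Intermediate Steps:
$o{\left(J,O \right)} = -20$ ($o{\left(J,O \right)} = -8 - 12 = -20$)
$T = 110$ ($T = 5 + 105 = 110$)
$\left(96 + o{\left(- \frac{3}{-1} - \frac{3}{5},11 \right)}\right) T = \left(96 - 20\right) 110 = 76 \cdot 110 = 8360$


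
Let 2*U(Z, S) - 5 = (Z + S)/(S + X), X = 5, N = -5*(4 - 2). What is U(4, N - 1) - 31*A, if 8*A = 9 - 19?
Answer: 251/6 ≈ 41.833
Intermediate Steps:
N = -10 (N = -5*2 = -10)
A = -5/4 (A = (9 - 19)/8 = (⅛)*(-10) = -5/4 ≈ -1.2500)
U(Z, S) = 5/2 + (S + Z)/(2*(5 + S)) (U(Z, S) = 5/2 + ((Z + S)/(S + 5))/2 = 5/2 + ((S + Z)/(5 + S))/2 = 5/2 + (S + Z)/(2*(5 + S)))
U(4, N - 1) - 31*A = (25 + 4 + 6*(-10 - 1))/(2*(5 + (-10 - 1))) - 31*(-5/4) = (25 + 4 + 6*(-11))/(2*(5 - 11)) + 155/4 = (½)*(25 + 4 - 66)/(-6) + 155/4 = (½)*(-⅙)*(-37) + 155/4 = 37/12 + 155/4 = 251/6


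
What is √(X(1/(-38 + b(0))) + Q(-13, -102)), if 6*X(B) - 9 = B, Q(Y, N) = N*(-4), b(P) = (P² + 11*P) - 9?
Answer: √8141199/141 ≈ 20.236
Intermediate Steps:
b(P) = -9 + P² + 11*P
Q(Y, N) = -4*N
X(B) = 3/2 + B/6
√(X(1/(-38 + b(0))) + Q(-13, -102)) = √((3/2 + 1/(6*(-38 + (-9 + 0² + 11*0)))) - 4*(-102)) = √((3/2 + 1/(6*(-38 + (-9 + 0 + 0)))) + 408) = √((3/2 + 1/(6*(-38 - 9))) + 408) = √((3/2 + (⅙)/(-47)) + 408) = √((3/2 + (⅙)*(-1/47)) + 408) = √((3/2 - 1/282) + 408) = √(211/141 + 408) = √(57739/141) = √8141199/141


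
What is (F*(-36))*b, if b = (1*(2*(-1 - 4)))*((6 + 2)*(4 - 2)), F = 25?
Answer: 144000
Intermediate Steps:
b = -160 (b = (1*(2*(-5)))*(8*2) = (1*(-10))*16 = -10*16 = -160)
(F*(-36))*b = (25*(-36))*(-160) = -900*(-160) = 144000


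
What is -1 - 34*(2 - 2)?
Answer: -1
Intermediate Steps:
-1 - 34*(2 - 2) = -1 - 34*0 = -1 + 0 = -1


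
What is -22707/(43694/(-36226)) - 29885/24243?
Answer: 9970296415918/529636821 ≈ 18825.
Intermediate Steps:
-22707/(43694/(-36226)) - 29885/24243 = -22707/(43694*(-1/36226)) - 29885*1/24243 = -22707/(-21847/18113) - 29885/24243 = -22707*(-18113/21847) - 29885/24243 = 411291891/21847 - 29885/24243 = 9970296415918/529636821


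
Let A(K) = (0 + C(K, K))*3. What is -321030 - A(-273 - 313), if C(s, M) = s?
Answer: -319272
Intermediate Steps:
A(K) = 3*K (A(K) = (0 + K)*3 = K*3 = 3*K)
-321030 - A(-273 - 313) = -321030 - 3*(-273 - 313) = -321030 - 3*(-586) = -321030 - 1*(-1758) = -321030 + 1758 = -319272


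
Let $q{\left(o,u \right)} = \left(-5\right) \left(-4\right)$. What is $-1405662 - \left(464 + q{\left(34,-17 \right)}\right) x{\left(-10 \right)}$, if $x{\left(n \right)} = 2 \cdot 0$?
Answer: $-1405662$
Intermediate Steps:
$q{\left(o,u \right)} = 20$
$x{\left(n \right)} = 0$
$-1405662 - \left(464 + q{\left(34,-17 \right)}\right) x{\left(-10 \right)} = -1405662 - \left(464 + 20\right) 0 = -1405662 - 484 \cdot 0 = -1405662 - 0 = -1405662 + 0 = -1405662$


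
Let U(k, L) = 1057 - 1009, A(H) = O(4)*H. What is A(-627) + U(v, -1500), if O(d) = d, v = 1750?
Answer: -2460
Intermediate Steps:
A(H) = 4*H
U(k, L) = 48
A(-627) + U(v, -1500) = 4*(-627) + 48 = -2508 + 48 = -2460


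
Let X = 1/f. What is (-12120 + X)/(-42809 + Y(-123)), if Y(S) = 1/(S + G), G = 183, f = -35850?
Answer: 869004002/3069404105 ≈ 0.28312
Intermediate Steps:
X = -1/35850 (X = 1/(-35850) = -1/35850 ≈ -2.7894e-5)
Y(S) = 1/(183 + S) (Y(S) = 1/(S + 183) = 1/(183 + S))
(-12120 + X)/(-42809 + Y(-123)) = (-12120 - 1/35850)/(-42809 + 1/(183 - 123)) = -434502001/(35850*(-42809 + 1/60)) = -434502001/(35850*(-2568539/60)) = -434502001/35850*(-60/2568539) = 869004002/3069404105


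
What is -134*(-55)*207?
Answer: 1525590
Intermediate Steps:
-134*(-55)*207 = -(-7370)*207 = -1*(-1525590) = 1525590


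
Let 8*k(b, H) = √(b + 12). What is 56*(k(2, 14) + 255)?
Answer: 14280 + 7*√14 ≈ 14306.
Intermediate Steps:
k(b, H) = √(12 + b)/8 (k(b, H) = √(b + 12)/8 = √(12 + b)/8)
56*(k(2, 14) + 255) = 56*(√(12 + 2)/8 + 255) = 56*(√14/8 + 255) = 56*(255 + √14/8) = 14280 + 7*√14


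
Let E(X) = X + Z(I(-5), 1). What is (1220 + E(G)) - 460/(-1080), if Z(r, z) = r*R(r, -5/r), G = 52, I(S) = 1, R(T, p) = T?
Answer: 68765/54 ≈ 1273.4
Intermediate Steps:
Z(r, z) = r**2 (Z(r, z) = r*r = r**2)
E(X) = 1 + X (E(X) = X + 1**2 = X + 1 = 1 + X)
(1220 + E(G)) - 460/(-1080) = (1220 + (1 + 52)) - 460/(-1080) = (1220 + 53) - 460*(-1/1080) = 1273 + 23/54 = 68765/54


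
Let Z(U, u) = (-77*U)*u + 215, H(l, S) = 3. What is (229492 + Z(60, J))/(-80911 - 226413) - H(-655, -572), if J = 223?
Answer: -121419/307324 ≈ -0.39508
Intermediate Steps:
Z(U, u) = 215 - 77*U*u (Z(U, u) = -77*U*u + 215 = 215 - 77*U*u)
(229492 + Z(60, J))/(-80911 - 226413) - H(-655, -572) = (229492 + (215 - 77*60*223))/(-80911 - 226413) - 1*3 = (229492 + (215 - 1030260))/(-307324) - 3 = (229492 - 1030045)*(-1/307324) - 3 = -800553*(-1/307324) - 3 = 800553/307324 - 3 = -121419/307324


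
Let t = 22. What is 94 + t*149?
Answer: 3372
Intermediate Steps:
94 + t*149 = 94 + 22*149 = 94 + 3278 = 3372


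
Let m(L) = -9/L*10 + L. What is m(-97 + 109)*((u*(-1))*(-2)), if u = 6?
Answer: 54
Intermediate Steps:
m(L) = L - 90/L (m(L) = -90/L + L = L - 90/L)
m(-97 + 109)*((u*(-1))*(-2)) = ((-97 + 109) - 90/(-97 + 109))*((6*(-1))*(-2)) = (12 - 90/12)*(-6*(-2)) = (12 - 90*1/12)*12 = (12 - 15/2)*12 = (9/2)*12 = 54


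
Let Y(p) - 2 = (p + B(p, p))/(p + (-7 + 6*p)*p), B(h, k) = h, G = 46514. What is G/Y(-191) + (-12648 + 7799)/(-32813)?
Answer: 879133577231/37767763 ≈ 23277.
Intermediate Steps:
Y(p) = 2 + 2*p/(p + p*(-7 + 6*p)) (Y(p) = 2 + (p + p)/(p + (-7 + 6*p)*p) = 2 + (2*p)/(p + p*(-7 + 6*p)) = 2 + 2*p/(p + p*(-7 + 6*p)))
G/Y(-191) + (-12648 + 7799)/(-32813) = 46514/(((-5 + 6*(-191))/(3*(-1 - 191)))) + (-12648 + 7799)/(-32813) = 46514/(((1/3)*(-5 - 1146)/(-192))) - 4849*(-1/32813) = 46514/(((1/3)*(-1/192)*(-1151))) + 4849/32813 = 46514/(1151/576) + 4849/32813 = 46514*(576/1151) + 4849/32813 = 26792064/1151 + 4849/32813 = 879133577231/37767763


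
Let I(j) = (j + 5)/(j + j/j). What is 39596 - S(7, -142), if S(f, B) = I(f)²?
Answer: 158375/4 ≈ 39594.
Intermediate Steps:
I(j) = (5 + j)/(1 + j) (I(j) = (5 + j)/(j + 1) = (5 + j)/(1 + j))
S(f, B) = (5 + f)²/(1 + f)² (S(f, B) = ((5 + f)/(1 + f))² = (5 + f)²/(1 + f)²)
39596 - S(7, -142) = 39596 - (5 + 7)²/(1 + 7)² = 39596 - 12²/8² = 39596 - 144/64 = 39596 - 1*9/4 = 39596 - 9/4 = 158375/4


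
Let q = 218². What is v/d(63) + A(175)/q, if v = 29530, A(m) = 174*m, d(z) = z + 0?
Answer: 702651035/1497006 ≈ 469.37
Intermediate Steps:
d(z) = z
q = 47524
v/d(63) + A(175)/q = 29530/63 + (174*175)/47524 = 29530*(1/63) + 30450*(1/47524) = 29530/63 + 15225/23762 = 702651035/1497006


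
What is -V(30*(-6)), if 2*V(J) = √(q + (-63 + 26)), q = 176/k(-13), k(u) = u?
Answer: -3*I*√949/26 ≈ -3.5545*I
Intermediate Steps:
q = -176/13 (q = 176/(-13) = 176*(-1/13) = -176/13 ≈ -13.538)
V(J) = 3*I*√949/26 (V(J) = √(-176/13 + (-63 + 26))/2 = √(-176/13 - 37)/2 = √(-657/13)/2 = (3*I*√949/13)/2 = 3*I*√949/26)
-V(30*(-6)) = -3*I*√949/26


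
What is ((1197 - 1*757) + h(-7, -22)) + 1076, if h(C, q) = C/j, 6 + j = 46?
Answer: 60633/40 ≈ 1515.8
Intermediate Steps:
j = 40 (j = -6 + 46 = 40)
h(C, q) = C/40
((1197 - 1*757) + h(-7, -22)) + 1076 = ((1197 - 1*757) + (1/40)*(-7)) + 1076 = ((1197 - 757) - 7/40) + 1076 = (440 - 7/40) + 1076 = 17593/40 + 1076 = 60633/40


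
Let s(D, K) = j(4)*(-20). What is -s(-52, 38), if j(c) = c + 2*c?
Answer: 240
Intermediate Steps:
j(c) = 3*c
s(D, K) = -240 (s(D, K) = (3*4)*(-20) = 12*(-20) = -240)
-s(-52, 38) = -1*(-240) = 240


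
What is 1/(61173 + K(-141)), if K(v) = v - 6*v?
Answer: 1/61878 ≈ 1.6161e-5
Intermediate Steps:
K(v) = -5*v
1/(61173 + K(-141)) = 1/(61173 - 5*(-141)) = 1/(61173 + 705) = 1/61878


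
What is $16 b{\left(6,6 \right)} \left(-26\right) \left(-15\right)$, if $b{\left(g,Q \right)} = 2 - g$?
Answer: $-24960$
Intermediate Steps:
$16 b{\left(6,6 \right)} \left(-26\right) \left(-15\right) = 16 \left(2 - 6\right) \left(-26\right) \left(-15\right) = 16 \left(-4\right) \left(-26\right) \left(-15\right) = 16 \cdot 104 \left(-15\right) = 16 \left(-1560\right) = -24960$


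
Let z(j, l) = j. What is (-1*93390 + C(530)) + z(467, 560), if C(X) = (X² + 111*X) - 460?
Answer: 246347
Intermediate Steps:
C(X) = -460 + X² + 111*X
(-1*93390 + C(530)) + z(467, 560) = (-1*93390 + (-460 + 530² + 111*530)) + 467 = (-93390 + (-460 + 280900 + 58830)) + 467 = (-93390 + 339270) + 467 = 245880 + 467 = 246347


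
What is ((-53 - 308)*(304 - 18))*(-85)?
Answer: 8775910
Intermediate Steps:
((-53 - 308)*(304 - 18))*(-85) = -361*286*(-85) = -103246*(-85) = 8775910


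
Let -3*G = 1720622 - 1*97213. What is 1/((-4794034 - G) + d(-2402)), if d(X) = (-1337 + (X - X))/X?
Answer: -7206/30646376575 ≈ -2.3513e-7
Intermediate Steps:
G = -1623409/3 (G = -(1720622 - 1*97213)/3 = -(1720622 - 97213)/3 = -1/3*1623409 = -1623409/3 ≈ -5.4114e+5)
d(X) = -1337/X (d(X) = (-1337 + 0)/X = -1337/X)
1/((-4794034 - G) + d(-2402)) = 1/((-4794034 - 1*(-1623409/3)) - 1337/(-2402)) = 1/((-4794034 + 1623409/3) - 1337*(-1/2402)) = 1/(-12758693/3 + 1337/2402) = 1/(-30646376575/7206) = -7206/30646376575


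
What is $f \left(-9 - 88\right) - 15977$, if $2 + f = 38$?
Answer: $-19469$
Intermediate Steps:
$f = 36$ ($f = -2 + 38 = 36$)
$f \left(-9 - 88\right) - 15977 = 36 \left(-9 - 88\right) - 15977 = 36 \left(-97\right) - 15977 = -3492 - 15977 = -19469$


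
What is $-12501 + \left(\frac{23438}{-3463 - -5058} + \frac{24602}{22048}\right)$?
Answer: $- \frac{219530582673}{17583280} \approx -12485.0$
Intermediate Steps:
$-12501 + \left(\frac{23438}{-3463 - -5058} + \frac{24602}{22048}\right) = -12501 + \left(\frac{23438}{-3463 + 5058} + 24602 \cdot \frac{1}{22048}\right) = -12501 + \left(\frac{23438}{1595} + \frac{12301}{11024}\right) = -12501 + \frac{278000607}{17583280} = - \frac{219530582673}{17583280}$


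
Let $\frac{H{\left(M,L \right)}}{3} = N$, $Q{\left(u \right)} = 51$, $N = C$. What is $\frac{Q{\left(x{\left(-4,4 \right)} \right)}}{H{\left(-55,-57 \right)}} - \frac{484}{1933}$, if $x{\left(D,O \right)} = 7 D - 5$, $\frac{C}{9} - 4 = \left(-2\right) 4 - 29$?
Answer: $- \frac{176609}{574101} \approx -0.30763$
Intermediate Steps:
$C = -297$ ($C = 36 + 9 \left(\left(-2\right) 4 - 29\right) = 36 + 9 \left(-8 - 29\right) = 36 + 9 \left(-37\right) = 36 - 333 = -297$)
$x{\left(D,O \right)} = -5 + 7 D$
$N = -297$
$H{\left(M,L \right)} = -891$ ($H{\left(M,L \right)} = 3 \left(-297\right) = -891$)
$\frac{Q{\left(x{\left(-4,4 \right)} \right)}}{H{\left(-55,-57 \right)}} - \frac{484}{1933} = \frac{51}{-891} - \frac{484}{1933} = 51 \left(- \frac{1}{891}\right) - \frac{484}{1933} = - \frac{17}{297} - \frac{484}{1933} = - \frac{176609}{574101}$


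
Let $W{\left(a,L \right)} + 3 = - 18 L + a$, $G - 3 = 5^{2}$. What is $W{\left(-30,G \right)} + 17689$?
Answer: $17152$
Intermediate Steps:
$G = 28$ ($G = 3 + 5^{2} = 3 + 25 = 28$)
$W{\left(a,L \right)} = -3 + a - 18 L$ ($W{\left(a,L \right)} = -3 - \left(- a + 18 L\right) = -3 + a - 18 L$)
$W{\left(-30,G \right)} + 17689 = \left(-3 - 30 - 504\right) + 17689 = -537 + 17689 = 17152$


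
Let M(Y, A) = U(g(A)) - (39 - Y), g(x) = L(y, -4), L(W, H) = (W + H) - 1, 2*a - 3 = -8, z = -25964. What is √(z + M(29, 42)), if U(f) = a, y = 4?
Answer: I*√103906/2 ≈ 161.17*I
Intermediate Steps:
a = -5/2 (a = 3/2 + (½)*(-8) = 3/2 - 4 = -5/2 ≈ -2.5000)
L(W, H) = -1 + H + W (L(W, H) = (H + W) - 1 = -1 + H + W)
g(x) = -1 (g(x) = -1 - 4 + 4 = -1)
U(f) = -5/2
M(Y, A) = -83/2 + Y (M(Y, A) = -5/2 - (39 - Y) = -5/2 + (-39 + Y) = -83/2 + Y)
√(z + M(29, 42)) = √(-25964 + (-83/2 + 29)) = √(-25964 - 25/2) = √(-51953/2) = I*√103906/2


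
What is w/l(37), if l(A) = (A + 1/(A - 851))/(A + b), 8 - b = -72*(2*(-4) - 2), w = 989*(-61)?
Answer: 11049256350/10039 ≈ 1.1006e+6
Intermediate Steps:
w = -60329
b = -712 (b = 8 - (-72)*(2*(-4) - 2) = 8 - (-72)*(-8 - 2) = 8 - (-72)*(-10) = 8 - 1*720 = 8 - 720 = -712)
l(A) = (A + 1/(-851 + A))/(-712 + A) (l(A) = (A + 1/(A - 851))/(A - 712) = (A + 1/(-851 + A))/(-712 + A))
w/l(37) = -60329*(605912 + 37² - 1563*37)/(1 + 37² - 851*37) = -60329*(605912 + 1369 - 57831)/(1 + 1369 - 31487) = -60329/(-30117/549450) = -60329/((1/549450)*(-30117)) = -60329/(-10039/183150) = -60329*(-183150/10039) = 11049256350/10039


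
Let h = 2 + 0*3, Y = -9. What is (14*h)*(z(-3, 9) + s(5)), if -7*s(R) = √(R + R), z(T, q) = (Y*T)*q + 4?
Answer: 6916 - 4*√10 ≈ 6903.4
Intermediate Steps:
z(T, q) = 4 - 9*T*q (z(T, q) = (-9*T)*q + 4 = -9*T*q + 4 = 4 - 9*T*q)
s(R) = -√2*√R/7 (s(R) = -√(R + R)/7 = -√2*√R/7)
h = 2 (h = 2 + 0 = 2)
(14*h)*(z(-3, 9) + s(5)) = (14*2)*((4 - 9*(-3)*9) - √2*√5/7) = 28*((4 + 243) - √10/7) = 28*(247 - √10/7) = 6916 - 4*√10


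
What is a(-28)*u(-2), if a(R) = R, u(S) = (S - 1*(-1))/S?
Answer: -14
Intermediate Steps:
u(S) = (1 + S)/S (u(S) = (S + 1)/S = (1 + S)/S)
a(-28)*u(-2) = -28*(1 - 2)/(-2) = -(-14)*(-1) = -28*1/2 = -14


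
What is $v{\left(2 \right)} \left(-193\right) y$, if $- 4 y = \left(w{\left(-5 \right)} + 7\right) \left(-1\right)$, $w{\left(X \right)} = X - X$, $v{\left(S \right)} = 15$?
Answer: $- \frac{20265}{4} \approx -5066.3$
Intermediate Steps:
$w{\left(X \right)} = 0$
$y = \frac{7}{4}$ ($y = - \frac{\left(0 + 7\right) \left(-1\right)}{4} = - \frac{7 \left(-1\right)}{4} = \left(- \frac{1}{4}\right) \left(-7\right) = \frac{7}{4} \approx 1.75$)
$v{\left(2 \right)} \left(-193\right) y = 15 \left(-193\right) \frac{7}{4} = \left(-2895\right) \frac{7}{4} = - \frac{20265}{4}$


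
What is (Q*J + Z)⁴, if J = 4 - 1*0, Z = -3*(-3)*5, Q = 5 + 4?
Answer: 43046721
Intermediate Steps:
Q = 9
Z = 45 (Z = 9*5 = 45)
J = 4 (J = 4 + 0 = 4)
(Q*J + Z)⁴ = (9*4 + 45)⁴ = (36 + 45)⁴ = 81⁴ = 43046721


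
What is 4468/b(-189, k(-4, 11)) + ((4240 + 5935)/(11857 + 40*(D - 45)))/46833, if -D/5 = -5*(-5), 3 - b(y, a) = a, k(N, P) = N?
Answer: 1058176532333/1657841367 ≈ 638.29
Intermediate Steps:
b(y, a) = 3 - a
D = -125 (D = -(-25)*(-5) = -5*25 = -125)
4468/b(-189, k(-4, 11)) + ((4240 + 5935)/(11857 + 40*(D - 45)))/46833 = 4468/(3 - 1*(-4)) + ((4240 + 5935)/(11857 + 40*(-125 - 45)))/46833 = 4468/(3 + 4) + (10175/(11857 + 40*(-170)))*(1/46833) = 4468/7 + (10175/(11857 - 6800))*(1/46833) = 4468*(1/7) + (10175/5057)*(1/46833) = 4468/7 + (10175*(1/5057))*(1/46833) = 4468/7 + (10175/5057)*(1/46833) = 4468/7 + 10175/236834481 = 1058176532333/1657841367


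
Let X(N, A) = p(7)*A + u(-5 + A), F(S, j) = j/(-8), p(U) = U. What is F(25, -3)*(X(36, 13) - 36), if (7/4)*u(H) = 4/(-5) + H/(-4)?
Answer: 801/40 ≈ 20.025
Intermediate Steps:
u(H) = -16/35 - H/7 (u(H) = 4*(4/(-5) + H/(-4))/7 = 4*(4*(-⅕) + H*(-¼))/7 = 4*(-⅘ - H/4)/7 = -16/35 - H/7)
F(S, j) = -j/8 (F(S, j) = j*(-⅛) = -j/8)
X(N, A) = 9/35 + 48*A/7 (X(N, A) = 7*A + (-16/35 - (-5 + A)/7) = 7*A + (-16/35 + (5/7 - A/7)) = 7*A + (9/35 - A/7) = 9/35 + 48*A/7)
F(25, -3)*(X(36, 13) - 36) = (-⅛*(-3))*((9/35 + (48/7)*13) - 36) = 3*((9/35 + 624/7) - 36)/8 = 3*(447/5 - 36)/8 = (3/8)*(267/5) = 801/40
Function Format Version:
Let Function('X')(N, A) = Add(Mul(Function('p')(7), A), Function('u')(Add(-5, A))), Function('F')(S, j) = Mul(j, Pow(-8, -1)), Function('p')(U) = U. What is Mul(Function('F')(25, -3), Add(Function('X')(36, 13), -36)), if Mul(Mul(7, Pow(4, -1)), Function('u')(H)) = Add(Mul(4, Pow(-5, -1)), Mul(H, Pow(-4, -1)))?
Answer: Rational(801, 40) ≈ 20.025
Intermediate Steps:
Function('u')(H) = Add(Rational(-16, 35), Mul(Rational(-1, 7), H)) (Function('u')(H) = Mul(Rational(4, 7), Add(Mul(4, Pow(-5, -1)), Mul(H, Pow(-4, -1)))) = Mul(Rational(4, 7), Add(Mul(4, Rational(-1, 5)), Mul(H, Rational(-1, 4)))) = Mul(Rational(4, 7), Add(Rational(-4, 5), Mul(Rational(-1, 4), H))) = Add(Rational(-16, 35), Mul(Rational(-1, 7), H)))
Function('F')(S, j) = Mul(Rational(-1, 8), j) (Function('F')(S, j) = Mul(j, Rational(-1, 8)) = Mul(Rational(-1, 8), j))
Function('X')(N, A) = Add(Rational(9, 35), Mul(Rational(48, 7), A)) (Function('X')(N, A) = Add(Mul(7, A), Add(Rational(-16, 35), Mul(Rational(-1, 7), Add(-5, A)))) = Add(Mul(7, A), Add(Rational(-16, 35), Add(Rational(5, 7), Mul(Rational(-1, 7), A)))) = Add(Mul(7, A), Add(Rational(9, 35), Mul(Rational(-1, 7), A))) = Add(Rational(9, 35), Mul(Rational(48, 7), A)))
Mul(Function('F')(25, -3), Add(Function('X')(36, 13), -36)) = Mul(Mul(Rational(-1, 8), -3), Add(Add(Rational(9, 35), Mul(Rational(48, 7), 13)), -36)) = Mul(Rational(3, 8), Add(Add(Rational(9, 35), Rational(624, 7)), -36)) = Mul(Rational(3, 8), Add(Rational(447, 5), -36)) = Mul(Rational(3, 8), Rational(267, 5)) = Rational(801, 40)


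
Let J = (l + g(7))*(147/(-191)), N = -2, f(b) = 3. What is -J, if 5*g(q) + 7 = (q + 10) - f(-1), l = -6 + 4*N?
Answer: -9261/955 ≈ -9.6974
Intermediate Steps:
l = -14 (l = -6 + 4*(-2) = -6 - 8 = -14)
g(q) = q/5 (g(q) = -7/5 + ((q + 10) - 1*3)/5 = -7/5 + ((10 + q) - 3)/5 = -7/5 + (7 + q)/5 = -7/5 + (7/5 + q/5) = q/5)
J = 9261/955 (J = (-14 + (1/5)*7)*(147/(-191)) = (-14 + 7/5)*(147*(-1/191)) = -63/5*(-147/191) = 9261/955 ≈ 9.6974)
-J = -1*9261/955 = -9261/955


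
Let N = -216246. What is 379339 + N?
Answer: 163093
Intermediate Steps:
379339 + N = 379339 - 216246 = 163093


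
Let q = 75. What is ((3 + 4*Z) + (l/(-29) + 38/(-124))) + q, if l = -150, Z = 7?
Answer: 199337/1798 ≈ 110.87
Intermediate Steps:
((3 + 4*Z) + (l/(-29) + 38/(-124))) + q = ((3 + 4*7) + (-150/(-29) + 38/(-124))) + 75 = ((3 + 28) + (-150*(-1/29) + 38*(-1/124))) + 75 = (31 + (150/29 - 19/62)) + 75 = (31 + 8749/1798) + 75 = 64487/1798 + 75 = 199337/1798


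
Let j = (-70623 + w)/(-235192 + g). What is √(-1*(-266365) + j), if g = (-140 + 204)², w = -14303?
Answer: √889083666647421/57774 ≈ 516.11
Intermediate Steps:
g = 4096 (g = 64² = 4096)
j = 42463/115548 (j = (-70623 - 14303)/(-235192 + 4096) = -84926/(-231096) = -84926*(-1/231096) = 42463/115548 ≈ 0.36749)
√(-1*(-266365) + j) = √(-1*(-266365) + 42463/115548) = √(266365 + 42463/115548) = √(30777985483/115548) = √889083666647421/57774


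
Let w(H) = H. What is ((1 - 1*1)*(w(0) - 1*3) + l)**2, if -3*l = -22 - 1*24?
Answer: 2116/9 ≈ 235.11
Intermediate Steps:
l = 46/3 (l = -(-22 - 1*24)/3 = -(-22 - 24)/3 = -1/3*(-46) = 46/3 ≈ 15.333)
((1 - 1*1)*(w(0) - 1*3) + l)**2 = ((1 - 1*1)*(0 - 1*3) + 46/3)**2 = ((1 - 1)*(0 - 3) + 46/3)**2 = (0*(-3) + 46/3)**2 = (0 + 46/3)**2 = (46/3)**2 = 2116/9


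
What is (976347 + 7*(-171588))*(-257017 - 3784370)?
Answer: 908378514603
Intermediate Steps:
(976347 + 7*(-171588))*(-257017 - 3784370) = (976347 - 1201116)*(-4041387) = -224769*(-4041387) = 908378514603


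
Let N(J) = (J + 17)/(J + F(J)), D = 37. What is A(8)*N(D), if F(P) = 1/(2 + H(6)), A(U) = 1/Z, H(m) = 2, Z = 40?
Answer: 27/745 ≈ 0.036242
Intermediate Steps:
A(U) = 1/40
F(P) = 1/4 (F(P) = 1/(2 + 2) = 1/4)
N(J) = (17 + J)/(1/4 + J) (N(J) = (J + 17)/(J + 1/4) = (17 + J)/(1/4 + J))
A(8)*N(D) = (4*(17 + 37)/(1 + 4*37))/40 = (4*54/(1 + 148))/40 = (4*54/149)/40 = (4*(1/149)*54)/40 = (1/40)*(216/149) = 27/745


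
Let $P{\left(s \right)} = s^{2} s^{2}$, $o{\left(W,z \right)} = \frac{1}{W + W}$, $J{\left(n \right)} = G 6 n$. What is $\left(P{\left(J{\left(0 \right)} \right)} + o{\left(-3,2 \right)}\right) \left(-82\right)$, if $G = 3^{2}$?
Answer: $\frac{41}{3} \approx 13.667$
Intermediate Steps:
$G = 9$
$J{\left(n \right)} = 54 n$ ($J{\left(n \right)} = 9 \cdot 6 n = 54 n$)
$o{\left(W,z \right)} = \frac{1}{2 W}$
$P{\left(s \right)} = s^{4}$
$\left(P{\left(J{\left(0 \right)} \right)} + o{\left(-3,2 \right)}\right) \left(-82\right) = \left(\left(54 \cdot 0\right)^{4} + \frac{1}{2 \left(-3\right)}\right) \left(-82\right) = \left(0^{4} + \frac{1}{2} \left(- \frac{1}{3}\right)\right) \left(-82\right) = \left(0 - \frac{1}{6}\right) \left(-82\right) = \left(- \frac{1}{6}\right) \left(-82\right) = \frac{41}{3}$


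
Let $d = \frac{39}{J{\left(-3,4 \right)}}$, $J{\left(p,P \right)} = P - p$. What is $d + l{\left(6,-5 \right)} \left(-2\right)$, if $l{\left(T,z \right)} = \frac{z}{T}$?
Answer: $\frac{152}{21} \approx 7.2381$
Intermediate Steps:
$d = \frac{39}{7}$ ($d = \frac{39}{4 - -3} = \frac{39}{4 + 3} = \frac{39}{7} \approx 5.5714$)
$d + l{\left(6,-5 \right)} \left(-2\right) = \frac{39}{7} + - \frac{5}{6} \left(-2\right) = \frac{39}{7} + \left(-5\right) \frac{1}{6} \left(-2\right) = \frac{39}{7} - - \frac{5}{3} = \frac{39}{7} + \frac{5}{3} = \frac{152}{21}$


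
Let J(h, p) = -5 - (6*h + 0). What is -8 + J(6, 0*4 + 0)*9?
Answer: -377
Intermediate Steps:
J(h, p) = -5 - 6*h
-8 + J(6, 0*4 + 0)*9 = -8 + (-5 - 6*6)*9 = -8 + (-5 - 36)*9 = -8 - 41*9 = -8 - 369 = -377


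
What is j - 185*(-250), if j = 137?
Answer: 46387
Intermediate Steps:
j - 185*(-250) = 137 - 185*(-250) = 137 + 46250 = 46387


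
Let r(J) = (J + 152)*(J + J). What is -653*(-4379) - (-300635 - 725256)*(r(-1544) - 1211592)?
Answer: 3166829890951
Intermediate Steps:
r(J) = 2*J*(152 + J) (r(J) = (152 + J)*(2*J) = 2*J*(152 + J))
-653*(-4379) - (-300635 - 725256)*(r(-1544) - 1211592) = -653*(-4379) - (-300635 - 725256)*(2*(-1544)*(152 - 1544) - 1211592) = 2859487 - (-1025891)*(2*(-1544)*(-1392) - 1211592) = 2859487 - (-1025891)*(4298496 - 1211592) = 2859487 - (-1025891)*3086904 = 2859487 - 1*(-3166827031464) = 2859487 + 3166827031464 = 3166829890951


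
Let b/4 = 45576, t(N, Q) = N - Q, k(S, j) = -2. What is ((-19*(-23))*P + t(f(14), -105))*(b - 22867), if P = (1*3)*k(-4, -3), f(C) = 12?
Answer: -399389685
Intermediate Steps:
b = 182304 (b = 4*45576 = 182304)
P = -6 (P = (1*3)*(-2) = 3*(-2) = -6)
((-19*(-23))*P + t(f(14), -105))*(b - 22867) = (-19*(-23)*(-6) + (12 - 1*(-105)))*(182304 - 22867) = (437*(-6) + (12 + 105))*159437 = (-2622 + 117)*159437 = -2505*159437 = -399389685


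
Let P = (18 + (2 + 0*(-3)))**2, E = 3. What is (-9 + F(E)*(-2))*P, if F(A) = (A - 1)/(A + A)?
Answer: -11600/3 ≈ -3866.7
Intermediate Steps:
F(A) = (-1 + A)/(2*A) (F(A) = (-1 + A)/((2*A)) = (-1 + A)*(1/(2*A)) = (-1 + A)/(2*A))
P = 400 (P = (18 + (2 + 0))**2 = (18 + 2)**2 = 20**2 = 400)
(-9 + F(E)*(-2))*P = (-9 + ((1/2)*(-1 + 3)/3)*(-2))*400 = (-9 + ((1/2)*(1/3)*2)*(-2))*400 = (-9 + (1/3)*(-2))*400 = (-9 - 2/3)*400 = -29/3*400 = -11600/3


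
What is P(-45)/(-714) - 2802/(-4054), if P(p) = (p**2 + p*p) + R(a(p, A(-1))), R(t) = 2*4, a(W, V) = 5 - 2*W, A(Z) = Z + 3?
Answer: -3612626/723639 ≈ -4.9923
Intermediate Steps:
A(Z) = 3 + Z
R(t) = 8
P(p) = 8 + 2*p**2 (P(p) = (p**2 + p*p) + 8 = (p**2 + p**2) + 8 = 2*p**2 + 8 = 8 + 2*p**2)
P(-45)/(-714) - 2802/(-4054) = (8 + 2*(-45)**2)/(-714) - 2802/(-4054) = (8 + 2*2025)*(-1/714) - 2802*(-1/4054) = (8 + 4050)*(-1/714) + 1401/2027 = 4058*(-1/714) + 1401/2027 = -2029/357 + 1401/2027 = -3612626/723639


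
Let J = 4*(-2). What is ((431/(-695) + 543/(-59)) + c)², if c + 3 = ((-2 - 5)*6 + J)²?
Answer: 10401281061662241/1681410025 ≈ 6.1860e+6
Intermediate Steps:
J = -8
c = 2497 (c = -3 + ((-2 - 5)*6 - 8)² = -3 + (-7*6 - 8)² = -3 + (-42 - 8)² = -3 + (-50)² = -3 + 2500 = 2497)
((431/(-695) + 543/(-59)) + c)² = ((431/(-695) + 543/(-59)) + 2497)² = ((431*(-1/695) + 543*(-1/59)) + 2497)² = ((-431/695 - 543/59) + 2497)² = (-402814/41005 + 2497)² = (101986671/41005)² = 10401281061662241/1681410025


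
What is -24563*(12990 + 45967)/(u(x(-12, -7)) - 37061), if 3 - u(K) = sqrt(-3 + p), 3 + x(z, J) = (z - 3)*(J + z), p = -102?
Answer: 7666563227554/196185067 - 206880113*I*sqrt(105)/196185067 ≈ 39078.0 - 10.806*I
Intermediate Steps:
x(z, J) = -3 + (-3 + z)*(J + z) (x(z, J) = -3 + (z - 3)*(J + z) = -3 + (-3 + z)*(J + z))
u(K) = 3 - I*sqrt(105) (u(K) = 3 - sqrt(-3 - 102) = 3 - sqrt(-105) = 3 - I*sqrt(105))
-24563*(12990 + 45967)/(u(x(-12, -7)) - 37061) = -24563*(12990 + 45967)/((3 - I*sqrt(105)) - 37061) = -24563*58957/(-37058 - I*sqrt(105)) = -24563/(-37058/58957 - I*sqrt(105)/58957)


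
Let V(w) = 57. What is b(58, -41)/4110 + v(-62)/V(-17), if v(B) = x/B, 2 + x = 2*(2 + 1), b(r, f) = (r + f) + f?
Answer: -8438/1210395 ≈ -0.0069713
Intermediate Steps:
b(r, f) = r + 2*f (b(r, f) = (f + r) + f = r + 2*f)
x = 4 (x = -2 + 2*(2 + 1) = -2 + 2*3 = -2 + 6 = 4)
v(B) = 4/B
b(58, -41)/4110 + v(-62)/V(-17) = (58 + 2*(-41))/4110 + (4/(-62))/57 = (58 - 82)*(1/4110) + (4*(-1/62))*(1/57) = -24*1/4110 - 2/31*1/57 = -4/685 - 2/1767 = -8438/1210395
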